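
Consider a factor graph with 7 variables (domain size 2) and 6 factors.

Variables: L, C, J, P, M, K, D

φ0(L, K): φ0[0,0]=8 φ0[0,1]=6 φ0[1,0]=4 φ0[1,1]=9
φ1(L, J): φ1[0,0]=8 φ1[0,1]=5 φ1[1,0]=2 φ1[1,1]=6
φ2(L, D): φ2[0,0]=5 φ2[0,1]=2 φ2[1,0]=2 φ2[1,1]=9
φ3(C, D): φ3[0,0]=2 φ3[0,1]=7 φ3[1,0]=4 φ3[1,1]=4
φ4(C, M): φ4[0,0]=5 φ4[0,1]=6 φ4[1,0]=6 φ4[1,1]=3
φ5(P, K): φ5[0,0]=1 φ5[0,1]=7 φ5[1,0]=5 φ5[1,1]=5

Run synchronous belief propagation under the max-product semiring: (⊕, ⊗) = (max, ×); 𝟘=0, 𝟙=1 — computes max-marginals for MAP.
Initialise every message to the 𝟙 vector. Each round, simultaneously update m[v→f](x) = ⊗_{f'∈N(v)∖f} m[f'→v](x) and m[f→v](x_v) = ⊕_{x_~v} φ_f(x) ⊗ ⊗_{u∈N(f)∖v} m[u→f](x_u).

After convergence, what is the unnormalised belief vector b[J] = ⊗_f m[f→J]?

init: all messages = 𝟙 over 2 values
r1 m[φ0→L] = [8, 9]
r1 m[φ0→K] = [8, 9]
r1 m[φ1→L] = [8, 6]
r1 m[φ1→J] = [8, 6]
r1 m[φ2→L] = [5, 9]
r1 m[φ2→D] = [5, 9]
r1 m[φ3→C] = [7, 4]
r1 m[φ3→D] = [4, 7]
r1 m[φ4→C] = [6, 6]
r1 m[φ4→M] = [6, 6]
r1 m[φ5→P] = [7, 5]
r1 m[φ5→K] = [5, 7]
r1 m[L→φ0] = [1, 1]
r1 m[L→φ1] = [1, 1]
r1 m[L→φ2] = [1, 1]
r1 m[C→φ3] = [1, 1]
r1 m[C→φ4] = [1, 1]
r1 m[J→φ1] = [1, 1]
r1 m[P→φ5] = [1, 1]
r1 m[M→φ4] = [1, 1]
r1 m[K→φ0] = [1, 1]
r1 m[K→φ5] = [1, 1]
r1 m[D→φ2] = [1, 1]
r1 m[D→φ3] = [1, 1]
r2 m[φ0→L] = [8, 9]
r2 m[φ0→K] = [8, 9]
r2 m[φ1→L] = [8, 6]
r2 m[φ1→J] = [8, 6]
r2 m[φ2→L] = [5, 9]
r2 m[φ2→D] = [5, 9]
r2 m[φ3→C] = [7, 4]
r2 m[φ3→D] = [4, 7]
r2 m[φ4→C] = [6, 6]
r2 m[φ4→M] = [6, 6]
r2 m[φ5→P] = [7, 5]
r2 m[φ5→K] = [5, 7]
r2 m[L→φ0] = [40, 54]
r2 m[L→φ1] = [40, 81]
r2 m[L→φ2] = [64, 54]
r2 m[C→φ3] = [6, 6]
r2 m[C→φ4] = [7, 4]
r2 m[J→φ1] = [1, 1]
r2 m[P→φ5] = [1, 1]
r2 m[M→φ4] = [1, 1]
r2 m[K→φ0] = [5, 7]
r2 m[K→φ5] = [8, 9]
r2 m[D→φ2] = [4, 7]
r2 m[D→φ3] = [5, 9]
r3 m[φ0→L] = [42, 63]
r3 m[φ0→K] = [320, 486]
r3 m[φ1→L] = [8, 6]
r3 m[φ1→J] = [320, 486]
r3 m[φ2→L] = [20, 63]
r3 m[φ2→D] = [320, 486]
r3 m[φ3→C] = [63, 36]
r3 m[φ3→D] = [24, 42]
r3 m[φ4→C] = [6, 6]
r3 m[φ4→M] = [35, 42]
r3 m[φ5→P] = [63, 45]
r3 m[φ5→K] = [5, 7]
r3 m[L→φ0] = [40, 54]
r3 m[L→φ1] = [40, 81]
r3 m[L→φ2] = [64, 54]
r3 m[C→φ3] = [6, 6]
r3 m[C→φ4] = [7, 4]
r3 m[J→φ1] = [1, 1]
r3 m[P→φ5] = [1, 1]
r3 m[M→φ4] = [1, 1]
r3 m[K→φ0] = [5, 7]
r3 m[K→φ5] = [8, 9]
r3 m[D→φ2] = [4, 7]
r3 m[D→φ3] = [5, 9]
r4 m[φ0→L] = [42, 63]
r4 m[φ0→K] = [320, 486]
r4 m[φ1→L] = [8, 6]
r4 m[φ1→J] = [320, 486]
r4 m[φ2→L] = [20, 63]
r4 m[φ2→D] = [320, 486]
r4 m[φ3→C] = [63, 36]
r4 m[φ3→D] = [24, 42]
r4 m[φ4→C] = [6, 6]
r4 m[φ4→M] = [35, 42]
r4 m[φ5→P] = [63, 45]
r4 m[φ5→K] = [5, 7]
r4 m[L→φ0] = [160, 378]
r4 m[L→φ1] = [840, 3969]
r4 m[L→φ2] = [336, 378]
r4 m[C→φ3] = [6, 6]
r4 m[C→φ4] = [63, 36]
r4 m[J→φ1] = [1, 1]
r4 m[P→φ5] = [1, 1]
r4 m[M→φ4] = [1, 1]
r4 m[K→φ0] = [5, 7]
r4 m[K→φ5] = [320, 486]
r4 m[D→φ2] = [24, 42]
r4 m[D→φ3] = [320, 486]
r5 m[φ0→L] = [42, 63]
r5 m[φ0→K] = [1512, 3402]
r5 m[φ1→L] = [8, 6]
r5 m[φ1→J] = [7938, 23814]
r5 m[φ2→L] = [120, 378]
r5 m[φ2→D] = [1680, 3402]
r5 m[φ3→C] = [3402, 1944]
r5 m[φ3→D] = [24, 42]
r5 m[φ4→C] = [6, 6]
r5 m[φ4→M] = [315, 378]
r5 m[φ5→P] = [3402, 2430]
r5 m[φ5→K] = [5, 7]
r5 m[L→φ0] = [160, 378]
r5 m[L→φ1] = [840, 3969]
r5 m[L→φ2] = [336, 378]
r5 m[C→φ3] = [6, 6]
r5 m[C→φ4] = [63, 36]
r5 m[J→φ1] = [1, 1]
r5 m[P→φ5] = [1, 1]
r5 m[M→φ4] = [1, 1]
r5 m[K→φ0] = [5, 7]
r5 m[K→φ5] = [320, 486]
r5 m[D→φ2] = [24, 42]
r5 m[D→φ3] = [320, 486]
r6 m[φ0→L] = [42, 63]
r6 m[φ0→K] = [1512, 3402]
r6 m[φ1→L] = [8, 6]
r6 m[φ1→J] = [7938, 23814]
r6 m[φ2→L] = [120, 378]
r6 m[φ2→D] = [1680, 3402]
r6 m[φ3→C] = [3402, 1944]
r6 m[φ3→D] = [24, 42]
r6 m[φ4→C] = [6, 6]
r6 m[φ4→M] = [315, 378]
r6 m[φ5→P] = [3402, 2430]
r6 m[φ5→K] = [5, 7]
r6 m[L→φ0] = [960, 2268]
r6 m[L→φ1] = [5040, 23814]
r6 m[L→φ2] = [336, 378]
r6 m[C→φ3] = [6, 6]
r6 m[C→φ4] = [3402, 1944]
r6 m[J→φ1] = [1, 1]
r6 m[P→φ5] = [1, 1]
r6 m[M→φ4] = [1, 1]
r6 m[K→φ0] = [5, 7]
r6 m[K→φ5] = [1512, 3402]
r6 m[D→φ2] = [24, 42]
r6 m[D→φ3] = [1680, 3402]
r7 m[φ0→L] = [42, 63]
r7 m[φ0→K] = [9072, 20412]
r7 m[φ1→L] = [8, 6]
r7 m[φ1→J] = [47628, 142884]
r7 m[φ2→L] = [120, 378]
r7 m[φ2→D] = [1680, 3402]
r7 m[φ3→C] = [23814, 13608]
r7 m[φ3→D] = [24, 42]
r7 m[φ4→C] = [6, 6]
r7 m[φ4→M] = [17010, 20412]
r7 m[φ5→P] = [23814, 17010]
r7 m[φ5→K] = [5, 7]
r7 m[L→φ0] = [960, 2268]
r7 m[L→φ1] = [5040, 23814]
r7 m[L→φ2] = [336, 378]
r7 m[C→φ3] = [6, 6]
r7 m[C→φ4] = [3402, 1944]
r7 m[J→φ1] = [1, 1]
r7 m[P→φ5] = [1, 1]
r7 m[M→φ4] = [1, 1]
r7 m[K→φ0] = [5, 7]
r7 m[K→φ5] = [1512, 3402]
r7 m[D→φ2] = [24, 42]
r7 m[D→φ3] = [1680, 3402]
r8 m[φ0→L] = [42, 63]
r8 m[φ0→K] = [9072, 20412]
r8 m[φ1→L] = [8, 6]
r8 m[φ1→J] = [47628, 142884]
r8 m[φ2→L] = [120, 378]
r8 m[φ2→D] = [1680, 3402]
r8 m[φ3→C] = [23814, 13608]
r8 m[φ3→D] = [24, 42]
r8 m[φ4→C] = [6, 6]
r8 m[φ4→M] = [17010, 20412]
r8 m[φ5→P] = [23814, 17010]
r8 m[φ5→K] = [5, 7]
r8 m[L→φ0] = [960, 2268]
r8 m[L→φ1] = [5040, 23814]
r8 m[L→φ2] = [336, 378]
r8 m[C→φ3] = [6, 6]
r8 m[C→φ4] = [23814, 13608]
r8 m[J→φ1] = [1, 1]
r8 m[P→φ5] = [1, 1]
r8 m[M→φ4] = [1, 1]
r8 m[K→φ0] = [5, 7]
r8 m[K→φ5] = [9072, 20412]
r8 m[D→φ2] = [24, 42]
r8 m[D→φ3] = [1680, 3402]
r9 m[φ0→L] = [42, 63]
r9 m[φ0→K] = [9072, 20412]
r9 m[φ1→L] = [8, 6]
r9 m[φ1→J] = [47628, 142884]
r9 m[φ2→L] = [120, 378]
r9 m[φ2→D] = [1680, 3402]
r9 m[φ3→C] = [23814, 13608]
r9 m[φ3→D] = [24, 42]
r9 m[φ4→C] = [6, 6]
r9 m[φ4→M] = [119070, 142884]
r9 m[φ5→P] = [142884, 102060]
r9 m[φ5→K] = [5, 7]
r9 m[L→φ0] = [960, 2268]
r9 m[L→φ1] = [5040, 23814]
r9 m[L→φ2] = [336, 378]
r9 m[C→φ3] = [6, 6]
r9 m[C→φ4] = [23814, 13608]
r9 m[J→φ1] = [1, 1]
r9 m[P→φ5] = [1, 1]
r9 m[M→φ4] = [1, 1]
r9 m[K→φ0] = [5, 7]
r9 m[K→φ5] = [9072, 20412]
r9 m[D→φ2] = [24, 42]
r9 m[D→φ3] = [1680, 3402]
r10 m[φ0→L] = [42, 63]
r10 m[φ0→K] = [9072, 20412]
r10 m[φ1→L] = [8, 6]
r10 m[φ1→J] = [47628, 142884]
r10 m[φ2→L] = [120, 378]
r10 m[φ2→D] = [1680, 3402]
r10 m[φ3→C] = [23814, 13608]
r10 m[φ3→D] = [24, 42]
r10 m[φ4→C] = [6, 6]
r10 m[φ4→M] = [119070, 142884]
r10 m[φ5→P] = [142884, 102060]
r10 m[φ5→K] = [5, 7]
r10 m[L→φ0] = [960, 2268]
r10 m[L→φ1] = [5040, 23814]
r10 m[L→φ2] = [336, 378]
r10 m[C→φ3] = [6, 6]
r10 m[C→φ4] = [23814, 13608]
r10 m[J→φ1] = [1, 1]
r10 m[P→φ5] = [1, 1]
r10 m[M→φ4] = [1, 1]
r10 m[K→φ0] = [5, 7]
r10 m[K→φ5] = [9072, 20412]
r10 m[D→φ2] = [24, 42]
r10 m[D→φ3] = [1680, 3402]
fixed point reached at round 10
b[J] = ⊗ incoming = [47628, 142884]

b[J] = [47628, 142884]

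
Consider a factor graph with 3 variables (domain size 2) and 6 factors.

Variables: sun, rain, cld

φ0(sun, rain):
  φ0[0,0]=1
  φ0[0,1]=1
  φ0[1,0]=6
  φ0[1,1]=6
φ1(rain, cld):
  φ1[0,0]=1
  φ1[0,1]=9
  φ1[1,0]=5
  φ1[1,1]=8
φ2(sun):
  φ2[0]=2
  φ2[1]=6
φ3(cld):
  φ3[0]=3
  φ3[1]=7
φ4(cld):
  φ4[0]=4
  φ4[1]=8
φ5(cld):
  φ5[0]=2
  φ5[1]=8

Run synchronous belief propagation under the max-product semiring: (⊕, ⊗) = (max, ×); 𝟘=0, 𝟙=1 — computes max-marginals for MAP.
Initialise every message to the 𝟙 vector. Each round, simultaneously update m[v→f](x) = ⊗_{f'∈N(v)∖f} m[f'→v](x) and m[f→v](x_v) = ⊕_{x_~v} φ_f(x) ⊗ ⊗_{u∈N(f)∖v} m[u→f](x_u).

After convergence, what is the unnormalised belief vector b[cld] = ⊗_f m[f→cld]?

b[cld] = [4320, 145152]

init: all messages = 𝟙 over 2 values
r1 m[φ0→sun] = [1, 6]
r1 m[φ0→rain] = [6, 6]
r1 m[φ1→rain] = [9, 8]
r1 m[φ1→cld] = [5, 9]
r1 m[φ2→sun] = [2, 6]
r1 m[φ3→cld] = [3, 7]
r1 m[φ4→cld] = [4, 8]
r1 m[φ5→cld] = [2, 8]
r1 m[sun→φ0] = [1, 1]
r1 m[sun→φ2] = [1, 1]
r1 m[rain→φ0] = [1, 1]
r1 m[rain→φ1] = [1, 1]
r1 m[cld→φ1] = [1, 1]
r1 m[cld→φ3] = [1, 1]
r1 m[cld→φ4] = [1, 1]
r1 m[cld→φ5] = [1, 1]
r2 m[φ0→sun] = [1, 6]
r2 m[φ0→rain] = [6, 6]
r2 m[φ1→rain] = [9, 8]
r2 m[φ1→cld] = [5, 9]
r2 m[φ2→sun] = [2, 6]
r2 m[φ3→cld] = [3, 7]
r2 m[φ4→cld] = [4, 8]
r2 m[φ5→cld] = [2, 8]
r2 m[sun→φ0] = [2, 6]
r2 m[sun→φ2] = [1, 6]
r2 m[rain→φ0] = [9, 8]
r2 m[rain→φ1] = [6, 6]
r2 m[cld→φ1] = [24, 448]
r2 m[cld→φ3] = [40, 576]
r2 m[cld→φ4] = [30, 504]
r2 m[cld→φ5] = [60, 504]
r3 m[φ0→sun] = [9, 54]
r3 m[φ0→rain] = [36, 36]
r3 m[φ1→rain] = [4032, 3584]
r3 m[φ1→cld] = [30, 54]
r3 m[φ2→sun] = [2, 6]
r3 m[φ3→cld] = [3, 7]
r3 m[φ4→cld] = [4, 8]
r3 m[φ5→cld] = [2, 8]
r3 m[sun→φ0] = [2, 6]
r3 m[sun→φ2] = [1, 6]
r3 m[rain→φ0] = [9, 8]
r3 m[rain→φ1] = [6, 6]
r3 m[cld→φ1] = [24, 448]
r3 m[cld→φ3] = [40, 576]
r3 m[cld→φ4] = [30, 504]
r3 m[cld→φ5] = [60, 504]
r4 m[φ0→sun] = [9, 54]
r4 m[φ0→rain] = [36, 36]
r4 m[φ1→rain] = [4032, 3584]
r4 m[φ1→cld] = [30, 54]
r4 m[φ2→sun] = [2, 6]
r4 m[φ3→cld] = [3, 7]
r4 m[φ4→cld] = [4, 8]
r4 m[φ5→cld] = [2, 8]
r4 m[sun→φ0] = [2, 6]
r4 m[sun→φ2] = [9, 54]
r4 m[rain→φ0] = [4032, 3584]
r4 m[rain→φ1] = [36, 36]
r4 m[cld→φ1] = [24, 448]
r4 m[cld→φ3] = [240, 3456]
r4 m[cld→φ4] = [180, 3024]
r4 m[cld→φ5] = [360, 3024]
r5 m[φ0→sun] = [4032, 24192]
r5 m[φ0→rain] = [36, 36]
r5 m[φ1→rain] = [4032, 3584]
r5 m[φ1→cld] = [180, 324]
r5 m[φ2→sun] = [2, 6]
r5 m[φ3→cld] = [3, 7]
r5 m[φ4→cld] = [4, 8]
r5 m[φ5→cld] = [2, 8]
r5 m[sun→φ0] = [2, 6]
r5 m[sun→φ2] = [9, 54]
r5 m[rain→φ0] = [4032, 3584]
r5 m[rain→φ1] = [36, 36]
r5 m[cld→φ1] = [24, 448]
r5 m[cld→φ3] = [240, 3456]
r5 m[cld→φ4] = [180, 3024]
r5 m[cld→φ5] = [360, 3024]
r6 m[φ0→sun] = [4032, 24192]
r6 m[φ0→rain] = [36, 36]
r6 m[φ1→rain] = [4032, 3584]
r6 m[φ1→cld] = [180, 324]
r6 m[φ2→sun] = [2, 6]
r6 m[φ3→cld] = [3, 7]
r6 m[φ4→cld] = [4, 8]
r6 m[φ5→cld] = [2, 8]
r6 m[sun→φ0] = [2, 6]
r6 m[sun→φ2] = [4032, 24192]
r6 m[rain→φ0] = [4032, 3584]
r6 m[rain→φ1] = [36, 36]
r6 m[cld→φ1] = [24, 448]
r6 m[cld→φ3] = [1440, 20736]
r6 m[cld→φ4] = [1080, 18144]
r6 m[cld→φ5] = [2160, 18144]
r7 m[φ0→sun] = [4032, 24192]
r7 m[φ0→rain] = [36, 36]
r7 m[φ1→rain] = [4032, 3584]
r7 m[φ1→cld] = [180, 324]
r7 m[φ2→sun] = [2, 6]
r7 m[φ3→cld] = [3, 7]
r7 m[φ4→cld] = [4, 8]
r7 m[φ5→cld] = [2, 8]
r7 m[sun→φ0] = [2, 6]
r7 m[sun→φ2] = [4032, 24192]
r7 m[rain→φ0] = [4032, 3584]
r7 m[rain→φ1] = [36, 36]
r7 m[cld→φ1] = [24, 448]
r7 m[cld→φ3] = [1440, 20736]
r7 m[cld→φ4] = [1080, 18144]
r7 m[cld→φ5] = [2160, 18144]
fixed point reached at round 7
b[cld] = ⊗ incoming = [4320, 145152]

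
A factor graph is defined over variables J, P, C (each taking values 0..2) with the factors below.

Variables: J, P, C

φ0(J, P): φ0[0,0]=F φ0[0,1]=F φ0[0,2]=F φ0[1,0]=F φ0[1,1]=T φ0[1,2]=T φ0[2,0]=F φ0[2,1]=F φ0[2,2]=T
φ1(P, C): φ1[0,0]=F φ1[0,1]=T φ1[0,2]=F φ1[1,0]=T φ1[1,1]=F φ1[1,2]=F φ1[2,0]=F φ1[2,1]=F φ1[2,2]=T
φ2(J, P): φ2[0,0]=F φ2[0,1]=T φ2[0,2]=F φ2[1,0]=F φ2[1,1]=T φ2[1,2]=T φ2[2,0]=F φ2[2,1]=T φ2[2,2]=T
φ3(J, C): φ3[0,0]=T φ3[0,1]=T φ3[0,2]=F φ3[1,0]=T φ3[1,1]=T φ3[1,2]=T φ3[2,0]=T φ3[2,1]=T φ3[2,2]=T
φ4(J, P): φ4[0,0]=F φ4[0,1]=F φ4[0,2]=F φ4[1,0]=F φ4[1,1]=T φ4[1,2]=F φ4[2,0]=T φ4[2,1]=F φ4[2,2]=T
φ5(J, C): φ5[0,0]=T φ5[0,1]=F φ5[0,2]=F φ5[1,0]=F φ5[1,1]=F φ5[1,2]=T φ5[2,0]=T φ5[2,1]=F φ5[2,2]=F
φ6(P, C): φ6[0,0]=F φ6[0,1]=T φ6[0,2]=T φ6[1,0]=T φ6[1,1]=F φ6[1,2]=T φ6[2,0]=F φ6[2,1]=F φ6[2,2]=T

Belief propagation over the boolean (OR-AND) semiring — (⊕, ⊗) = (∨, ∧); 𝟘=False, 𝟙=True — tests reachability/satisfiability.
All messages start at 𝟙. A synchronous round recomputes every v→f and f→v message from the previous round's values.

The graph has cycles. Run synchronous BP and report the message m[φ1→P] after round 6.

init: all messages = 𝟙 over 3 values
r1 m[φ0→J] = [F, T, T]
r1 m[φ0→P] = [F, T, T]
r1 m[φ1→P] = [T, T, T]
r1 m[φ1→C] = [T, T, T]
r1 m[φ2→J] = [T, T, T]
r1 m[φ2→P] = [F, T, T]
r1 m[φ3→J] = [T, T, T]
r1 m[φ3→C] = [T, T, T]
r1 m[φ4→J] = [F, T, T]
r1 m[φ4→P] = [T, T, T]
r1 m[φ5→J] = [T, T, T]
r1 m[φ5→C] = [T, F, T]
r1 m[φ6→P] = [T, T, T]
r1 m[φ6→C] = [T, T, T]
r1 m[J→φ0] = [T, T, T]
r1 m[J→φ2] = [T, T, T]
r1 m[J→φ3] = [T, T, T]
r1 m[J→φ4] = [T, T, T]
r1 m[J→φ5] = [T, T, T]
r1 m[P→φ0] = [T, T, T]
r1 m[P→φ1] = [T, T, T]
r1 m[P→φ2] = [T, T, T]
r1 m[P→φ4] = [T, T, T]
r1 m[P→φ6] = [T, T, T]
r1 m[C→φ1] = [T, T, T]
r1 m[C→φ3] = [T, T, T]
r1 m[C→φ5] = [T, T, T]
r1 m[C→φ6] = [T, T, T]
r2 m[φ0→J] = [F, T, T]
r2 m[φ0→P] = [F, T, T]
r2 m[φ1→P] = [T, T, T]
r2 m[φ1→C] = [T, T, T]
r2 m[φ2→J] = [T, T, T]
r2 m[φ2→P] = [F, T, T]
r2 m[φ3→J] = [T, T, T]
r2 m[φ3→C] = [T, T, T]
r2 m[φ4→J] = [F, T, T]
r2 m[φ4→P] = [T, T, T]
r2 m[φ5→J] = [T, T, T]
r2 m[φ5→C] = [T, F, T]
r2 m[φ6→P] = [T, T, T]
r2 m[φ6→C] = [T, T, T]
r2 m[J→φ0] = [F, T, T]
r2 m[J→φ2] = [F, T, T]
r2 m[J→φ3] = [F, T, T]
r2 m[J→φ4] = [F, T, T]
r2 m[J→φ5] = [F, T, T]
r2 m[P→φ0] = [F, T, T]
r2 m[P→φ1] = [F, T, T]
r2 m[P→φ2] = [F, T, T]
r2 m[P→φ4] = [F, T, T]
r2 m[P→φ6] = [F, T, T]
r2 m[C→φ1] = [T, F, T]
r2 m[C→φ3] = [T, F, T]
r2 m[C→φ5] = [T, T, T]
r2 m[C→φ6] = [T, F, T]
r3 m[φ0→J] = [F, T, T]
r3 m[φ0→P] = [F, T, T]
r3 m[φ1→P] = [F, T, T]
r3 m[φ1→C] = [T, F, T]
r3 m[φ2→J] = [T, T, T]
r3 m[φ2→P] = [F, T, T]
r3 m[φ3→J] = [T, T, T]
r3 m[φ3→C] = [T, T, T]
r3 m[φ4→J] = [F, T, T]
r3 m[φ4→P] = [T, T, T]
r3 m[φ5→J] = [T, T, T]
r3 m[φ5→C] = [T, F, T]
r3 m[φ6→P] = [T, T, T]
r3 m[φ6→C] = [T, F, T]
r3 m[J→φ0] = [F, T, T]
r3 m[J→φ2] = [F, T, T]
r3 m[J→φ3] = [F, T, T]
r3 m[J→φ4] = [F, T, T]
r3 m[J→φ5] = [F, T, T]
r3 m[P→φ0] = [F, T, T]
r3 m[P→φ1] = [F, T, T]
r3 m[P→φ2] = [F, T, T]
r3 m[P→φ4] = [F, T, T]
r3 m[P→φ6] = [F, T, T]
r3 m[C→φ1] = [T, F, T]
r3 m[C→φ3] = [T, F, T]
r3 m[C→φ5] = [T, T, T]
r3 m[C→φ6] = [T, F, T]
r4 m[φ0→J] = [F, T, T]
r4 m[φ0→P] = [F, T, T]
r4 m[φ1→P] = [F, T, T]
r4 m[φ1→C] = [T, F, T]
r4 m[φ2→J] = [T, T, T]
r4 m[φ2→P] = [F, T, T]
r4 m[φ3→J] = [T, T, T]
r4 m[φ3→C] = [T, T, T]
r4 m[φ4→J] = [F, T, T]
r4 m[φ4→P] = [T, T, T]
r4 m[φ5→J] = [T, T, T]
r4 m[φ5→C] = [T, F, T]
r4 m[φ6→P] = [T, T, T]
r4 m[φ6→C] = [T, F, T]
r4 m[J→φ0] = [F, T, T]
r4 m[J→φ2] = [F, T, T]
r4 m[J→φ3] = [F, T, T]
r4 m[J→φ4] = [F, T, T]
r4 m[J→φ5] = [F, T, T]
r4 m[P→φ0] = [F, T, T]
r4 m[P→φ1] = [F, T, T]
r4 m[P→φ2] = [F, T, T]
r4 m[P→φ4] = [F, T, T]
r4 m[P→φ6] = [F, T, T]
r4 m[C→φ1] = [T, F, T]
r4 m[C→φ3] = [T, F, T]
r4 m[C→φ5] = [T, F, T]
r4 m[C→φ6] = [T, F, T]
r5 m[φ0→J] = [F, T, T]
r5 m[φ0→P] = [F, T, T]
r5 m[φ1→P] = [F, T, T]
r5 m[φ1→C] = [T, F, T]
r5 m[φ2→J] = [T, T, T]
r5 m[φ2→P] = [F, T, T]
r5 m[φ3→J] = [T, T, T]
r5 m[φ3→C] = [T, T, T]
r5 m[φ4→J] = [F, T, T]
r5 m[φ4→P] = [T, T, T]
r5 m[φ5→J] = [T, T, T]
r5 m[φ5→C] = [T, F, T]
r5 m[φ6→P] = [T, T, T]
r5 m[φ6→C] = [T, F, T]
r5 m[J→φ0] = [F, T, T]
r5 m[J→φ2] = [F, T, T]
r5 m[J→φ3] = [F, T, T]
r5 m[J→φ4] = [F, T, T]
r5 m[J→φ5] = [F, T, T]
r5 m[P→φ0] = [F, T, T]
r5 m[P→φ1] = [F, T, T]
r5 m[P→φ2] = [F, T, T]
r5 m[P→φ4] = [F, T, T]
r5 m[P→φ6] = [F, T, T]
r5 m[C→φ1] = [T, F, T]
r5 m[C→φ3] = [T, F, T]
r5 m[C→φ5] = [T, F, T]
r5 m[C→φ6] = [T, F, T]
r6 m[φ0→J] = [F, T, T]
r6 m[φ0→P] = [F, T, T]
r6 m[φ1→P] = [F, T, T]
r6 m[φ1→C] = [T, F, T]
r6 m[φ2→J] = [T, T, T]
r6 m[φ2→P] = [F, T, T]
r6 m[φ3→J] = [T, T, T]
r6 m[φ3→C] = [T, T, T]
r6 m[φ4→J] = [F, T, T]
r6 m[φ4→P] = [T, T, T]
r6 m[φ5→J] = [T, T, T]
r6 m[φ5→C] = [T, F, T]
r6 m[φ6→P] = [T, T, T]
r6 m[φ6→C] = [T, F, T]
r6 m[J→φ0] = [F, T, T]
r6 m[J→φ2] = [F, T, T]
r6 m[J→φ3] = [F, T, T]
r6 m[J→φ4] = [F, T, T]
r6 m[J→φ5] = [F, T, T]
r6 m[P→φ0] = [F, T, T]
r6 m[P→φ1] = [F, T, T]
r6 m[P→φ2] = [F, T, T]
r6 m[P→φ4] = [F, T, T]
r6 m[P→φ6] = [F, T, T]
r6 m[C→φ1] = [T, F, T]
r6 m[C→φ3] = [T, F, T]
r6 m[C→φ5] = [T, F, T]
r6 m[C→φ6] = [T, F, T]
fixed point reached at round 5

message @ round 6 = [F, T, T]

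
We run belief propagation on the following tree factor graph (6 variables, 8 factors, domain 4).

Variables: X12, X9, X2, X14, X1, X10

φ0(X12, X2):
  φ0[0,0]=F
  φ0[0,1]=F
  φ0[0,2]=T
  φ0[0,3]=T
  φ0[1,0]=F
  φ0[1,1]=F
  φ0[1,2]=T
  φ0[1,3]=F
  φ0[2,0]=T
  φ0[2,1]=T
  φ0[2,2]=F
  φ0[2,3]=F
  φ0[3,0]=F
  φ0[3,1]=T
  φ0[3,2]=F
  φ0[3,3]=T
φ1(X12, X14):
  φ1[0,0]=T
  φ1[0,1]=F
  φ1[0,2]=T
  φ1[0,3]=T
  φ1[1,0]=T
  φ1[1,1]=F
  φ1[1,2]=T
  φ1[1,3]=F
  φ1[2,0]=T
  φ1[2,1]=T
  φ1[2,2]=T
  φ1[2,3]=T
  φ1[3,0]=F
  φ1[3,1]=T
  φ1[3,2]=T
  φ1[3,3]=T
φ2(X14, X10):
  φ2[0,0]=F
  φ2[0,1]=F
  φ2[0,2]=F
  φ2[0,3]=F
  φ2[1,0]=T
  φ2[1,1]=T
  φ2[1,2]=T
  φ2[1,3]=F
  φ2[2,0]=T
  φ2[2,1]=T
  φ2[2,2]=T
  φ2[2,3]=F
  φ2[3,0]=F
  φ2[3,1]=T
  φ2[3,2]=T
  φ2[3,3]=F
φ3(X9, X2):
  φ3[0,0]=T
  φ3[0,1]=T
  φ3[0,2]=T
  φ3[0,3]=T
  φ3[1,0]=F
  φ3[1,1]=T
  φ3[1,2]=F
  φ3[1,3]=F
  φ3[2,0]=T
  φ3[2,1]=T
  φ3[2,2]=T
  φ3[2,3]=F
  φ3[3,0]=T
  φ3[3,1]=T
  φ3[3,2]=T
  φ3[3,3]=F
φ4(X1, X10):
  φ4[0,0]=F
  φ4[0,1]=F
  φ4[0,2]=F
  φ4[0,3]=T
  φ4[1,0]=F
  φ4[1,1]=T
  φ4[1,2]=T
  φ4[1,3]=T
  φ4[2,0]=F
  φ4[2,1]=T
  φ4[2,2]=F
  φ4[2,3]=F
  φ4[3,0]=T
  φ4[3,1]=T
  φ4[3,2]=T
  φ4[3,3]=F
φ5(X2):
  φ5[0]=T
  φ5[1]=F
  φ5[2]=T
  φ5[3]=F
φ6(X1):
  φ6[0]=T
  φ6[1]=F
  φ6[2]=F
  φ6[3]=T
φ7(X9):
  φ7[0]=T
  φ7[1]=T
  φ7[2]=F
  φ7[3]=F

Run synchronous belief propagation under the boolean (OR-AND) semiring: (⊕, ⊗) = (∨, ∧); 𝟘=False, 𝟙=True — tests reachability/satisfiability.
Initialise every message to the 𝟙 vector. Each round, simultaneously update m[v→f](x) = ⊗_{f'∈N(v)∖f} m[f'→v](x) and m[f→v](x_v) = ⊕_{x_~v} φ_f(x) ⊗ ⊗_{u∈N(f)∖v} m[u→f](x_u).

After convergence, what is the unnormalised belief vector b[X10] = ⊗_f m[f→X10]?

b[X10] = [T, T, T, F]

init: all messages = 𝟙 over 4 values
r1 m[φ0→X12] = [T, T, T, T]
r1 m[φ0→X2] = [T, T, T, T]
r1 m[φ1→X12] = [T, T, T, T]
r1 m[φ1→X14] = [T, T, T, T]
r1 m[φ2→X14] = [F, T, T, T]
r1 m[φ2→X10] = [T, T, T, F]
r1 m[φ3→X9] = [T, T, T, T]
r1 m[φ3→X2] = [T, T, T, T]
r1 m[φ4→X1] = [T, T, T, T]
r1 m[φ4→X10] = [T, T, T, T]
r1 m[φ5→X2] = [T, F, T, F]
r1 m[φ6→X1] = [T, F, F, T]
r1 m[φ7→X9] = [T, T, F, F]
r1 m[X12→φ0] = [T, T, T, T]
r1 m[X12→φ1] = [T, T, T, T]
r1 m[X9→φ3] = [T, T, T, T]
r1 m[X9→φ7] = [T, T, T, T]
r1 m[X2→φ0] = [T, T, T, T]
r1 m[X2→φ3] = [T, T, T, T]
r1 m[X2→φ5] = [T, T, T, T]
r1 m[X14→φ1] = [T, T, T, T]
r1 m[X14→φ2] = [T, T, T, T]
r1 m[X1→φ4] = [T, T, T, T]
r1 m[X1→φ6] = [T, T, T, T]
r1 m[X10→φ2] = [T, T, T, T]
r1 m[X10→φ4] = [T, T, T, T]
r2 m[φ0→X12] = [T, T, T, T]
r2 m[φ0→X2] = [T, T, T, T]
r2 m[φ1→X12] = [T, T, T, T]
r2 m[φ1→X14] = [T, T, T, T]
r2 m[φ2→X14] = [F, T, T, T]
r2 m[φ2→X10] = [T, T, T, F]
r2 m[φ3→X9] = [T, T, T, T]
r2 m[φ3→X2] = [T, T, T, T]
r2 m[φ4→X1] = [T, T, T, T]
r2 m[φ4→X10] = [T, T, T, T]
r2 m[φ5→X2] = [T, F, T, F]
r2 m[φ6→X1] = [T, F, F, T]
r2 m[φ7→X9] = [T, T, F, F]
r2 m[X12→φ0] = [T, T, T, T]
r2 m[X12→φ1] = [T, T, T, T]
r2 m[X9→φ3] = [T, T, F, F]
r2 m[X9→φ7] = [T, T, T, T]
r2 m[X2→φ0] = [T, F, T, F]
r2 m[X2→φ3] = [T, F, T, F]
r2 m[X2→φ5] = [T, T, T, T]
r2 m[X14→φ1] = [F, T, T, T]
r2 m[X14→φ2] = [T, T, T, T]
r2 m[X1→φ4] = [T, F, F, T]
r2 m[X1→φ6] = [T, T, T, T]
r2 m[X10→φ2] = [T, T, T, T]
r2 m[X10→φ4] = [T, T, T, F]
r3 m[φ0→X12] = [T, T, T, F]
r3 m[φ0→X2] = [T, T, T, T]
r3 m[φ1→X12] = [T, T, T, T]
r3 m[φ1→X14] = [T, T, T, T]
r3 m[φ2→X14] = [F, T, T, T]
r3 m[φ2→X10] = [T, T, T, F]
r3 m[φ3→X9] = [T, F, T, T]
r3 m[φ3→X2] = [T, T, T, T]
r3 m[φ4→X1] = [F, T, T, T]
r3 m[φ4→X10] = [T, T, T, T]
r3 m[φ5→X2] = [T, F, T, F]
r3 m[φ6→X1] = [T, F, F, T]
r3 m[φ7→X9] = [T, T, F, F]
r3 m[X12→φ0] = [T, T, T, T]
r3 m[X12→φ1] = [T, T, T, T]
r3 m[X9→φ3] = [T, T, F, F]
r3 m[X9→φ7] = [T, T, T, T]
r3 m[X2→φ0] = [T, F, T, F]
r3 m[X2→φ3] = [T, F, T, F]
r3 m[X2→φ5] = [T, T, T, T]
r3 m[X14→φ1] = [F, T, T, T]
r3 m[X14→φ2] = [T, T, T, T]
r3 m[X1→φ4] = [T, F, F, T]
r3 m[X1→φ6] = [T, T, T, T]
r3 m[X10→φ2] = [T, T, T, T]
r3 m[X10→φ4] = [T, T, T, F]
r4 m[φ0→X12] = [T, T, T, F]
r4 m[φ0→X2] = [T, T, T, T]
r4 m[φ1→X12] = [T, T, T, T]
r4 m[φ1→X14] = [T, T, T, T]
r4 m[φ2→X14] = [F, T, T, T]
r4 m[φ2→X10] = [T, T, T, F]
r4 m[φ3→X9] = [T, F, T, T]
r4 m[φ3→X2] = [T, T, T, T]
r4 m[φ4→X1] = [F, T, T, T]
r4 m[φ4→X10] = [T, T, T, T]
r4 m[φ5→X2] = [T, F, T, F]
r4 m[φ6→X1] = [T, F, F, T]
r4 m[φ7→X9] = [T, T, F, F]
r4 m[X12→φ0] = [T, T, T, T]
r4 m[X12→φ1] = [T, T, T, F]
r4 m[X9→φ3] = [T, T, F, F]
r4 m[X9→φ7] = [T, F, T, T]
r4 m[X2→φ0] = [T, F, T, F]
r4 m[X2→φ3] = [T, F, T, F]
r4 m[X2→φ5] = [T, T, T, T]
r4 m[X14→φ1] = [F, T, T, T]
r4 m[X14→φ2] = [T, T, T, T]
r4 m[X1→φ4] = [T, F, F, T]
r4 m[X1→φ6] = [F, T, T, T]
r4 m[X10→φ2] = [T, T, T, T]
r4 m[X10→φ4] = [T, T, T, F]
r5 m[φ0→X12] = [T, T, T, F]
r5 m[φ0→X2] = [T, T, T, T]
r5 m[φ1→X12] = [T, T, T, T]
r5 m[φ1→X14] = [T, T, T, T]
r5 m[φ2→X14] = [F, T, T, T]
r5 m[φ2→X10] = [T, T, T, F]
r5 m[φ3→X9] = [T, F, T, T]
r5 m[φ3→X2] = [T, T, T, T]
r5 m[φ4→X1] = [F, T, T, T]
r5 m[φ4→X10] = [T, T, T, T]
r5 m[φ5→X2] = [T, F, T, F]
r5 m[φ6→X1] = [T, F, F, T]
r5 m[φ7→X9] = [T, T, F, F]
r5 m[X12→φ0] = [T, T, T, T]
r5 m[X12→φ1] = [T, T, T, F]
r5 m[X9→φ3] = [T, T, F, F]
r5 m[X9→φ7] = [T, F, T, T]
r5 m[X2→φ0] = [T, F, T, F]
r5 m[X2→φ3] = [T, F, T, F]
r5 m[X2→φ5] = [T, T, T, T]
r5 m[X14→φ1] = [F, T, T, T]
r5 m[X14→φ2] = [T, T, T, T]
r5 m[X1→φ4] = [T, F, F, T]
r5 m[X1→φ6] = [F, T, T, T]
r5 m[X10→φ2] = [T, T, T, T]
r5 m[X10→φ4] = [T, T, T, F]
fixed point reached at round 5
b[X10] = ⊗ incoming = [T, T, T, F]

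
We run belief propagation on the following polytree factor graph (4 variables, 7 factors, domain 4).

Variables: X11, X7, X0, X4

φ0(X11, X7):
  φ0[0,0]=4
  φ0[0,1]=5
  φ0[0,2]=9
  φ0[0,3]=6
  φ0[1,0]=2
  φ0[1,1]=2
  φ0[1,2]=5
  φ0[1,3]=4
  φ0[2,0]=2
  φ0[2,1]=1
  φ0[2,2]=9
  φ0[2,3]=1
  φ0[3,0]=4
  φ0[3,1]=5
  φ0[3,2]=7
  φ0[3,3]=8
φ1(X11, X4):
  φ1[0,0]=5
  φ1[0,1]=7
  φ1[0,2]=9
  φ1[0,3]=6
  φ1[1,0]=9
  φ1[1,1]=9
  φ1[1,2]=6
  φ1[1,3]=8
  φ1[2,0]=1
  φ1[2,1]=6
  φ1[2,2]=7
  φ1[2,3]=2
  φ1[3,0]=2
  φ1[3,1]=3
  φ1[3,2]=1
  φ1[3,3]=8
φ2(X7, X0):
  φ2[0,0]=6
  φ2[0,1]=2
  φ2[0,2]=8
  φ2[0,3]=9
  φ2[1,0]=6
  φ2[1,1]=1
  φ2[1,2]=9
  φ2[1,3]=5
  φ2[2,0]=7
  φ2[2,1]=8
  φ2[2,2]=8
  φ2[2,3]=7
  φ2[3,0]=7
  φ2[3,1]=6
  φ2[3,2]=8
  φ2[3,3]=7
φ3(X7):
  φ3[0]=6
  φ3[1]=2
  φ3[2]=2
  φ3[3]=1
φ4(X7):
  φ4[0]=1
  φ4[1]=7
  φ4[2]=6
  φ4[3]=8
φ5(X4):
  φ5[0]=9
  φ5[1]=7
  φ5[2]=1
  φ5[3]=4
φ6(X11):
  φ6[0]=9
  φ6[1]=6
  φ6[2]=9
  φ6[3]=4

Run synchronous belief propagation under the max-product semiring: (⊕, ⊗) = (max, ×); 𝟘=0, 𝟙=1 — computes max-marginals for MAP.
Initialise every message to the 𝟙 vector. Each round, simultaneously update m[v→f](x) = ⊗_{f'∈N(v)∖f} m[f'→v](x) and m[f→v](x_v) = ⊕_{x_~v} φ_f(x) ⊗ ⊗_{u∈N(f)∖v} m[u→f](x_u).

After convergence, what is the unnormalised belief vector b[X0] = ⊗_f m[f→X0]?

init: all messages = 𝟙 over 4 values
r1 m[φ0→X11] = [9, 5, 9, 8]
r1 m[φ0→X7] = [4, 5, 9, 8]
r1 m[φ1→X11] = [9, 9, 7, 8]
r1 m[φ1→X4] = [9, 9, 9, 8]
r1 m[φ2→X7] = [9, 9, 8, 8]
r1 m[φ2→X0] = [7, 8, 9, 9]
r1 m[φ3→X7] = [6, 2, 2, 1]
r1 m[φ4→X7] = [1, 7, 6, 8]
r1 m[φ5→X4] = [9, 7, 1, 4]
r1 m[φ6→X11] = [9, 6, 9, 4]
r1 m[X11→φ0] = [1, 1, 1, 1]
r1 m[X11→φ1] = [1, 1, 1, 1]
r1 m[X11→φ6] = [1, 1, 1, 1]
r1 m[X7→φ0] = [1, 1, 1, 1]
r1 m[X7→φ2] = [1, 1, 1, 1]
r1 m[X7→φ3] = [1, 1, 1, 1]
r1 m[X7→φ4] = [1, 1, 1, 1]
r1 m[X0→φ2] = [1, 1, 1, 1]
r1 m[X4→φ1] = [1, 1, 1, 1]
r1 m[X4→φ5] = [1, 1, 1, 1]
r2 m[φ0→X11] = [9, 5, 9, 8]
r2 m[φ0→X7] = [4, 5, 9, 8]
r2 m[φ1→X11] = [9, 9, 7, 8]
r2 m[φ1→X4] = [9, 9, 9, 8]
r2 m[φ2→X7] = [9, 9, 8, 8]
r2 m[φ2→X0] = [7, 8, 9, 9]
r2 m[φ3→X7] = [6, 2, 2, 1]
r2 m[φ4→X7] = [1, 7, 6, 8]
r2 m[φ5→X4] = [9, 7, 1, 4]
r2 m[φ6→X11] = [9, 6, 9, 4]
r2 m[X11→φ0] = [81, 54, 63, 32]
r2 m[X11→φ1] = [81, 30, 81, 32]
r2 m[X11→φ6] = [81, 45, 63, 64]
r2 m[X7→φ0] = [54, 126, 96, 64]
r2 m[X7→φ2] = [24, 70, 108, 64]
r2 m[X7→φ3] = [36, 315, 432, 512]
r2 m[X7→φ4] = [216, 90, 144, 64]
r2 m[X0→φ2] = [1, 1, 1, 1]
r2 m[X4→φ1] = [9, 7, 1, 4]
r2 m[X4→φ5] = [9, 9, 9, 8]
r3 m[φ0→X11] = [864, 480, 864, 672]
r3 m[φ0→X7] = [324, 405, 729, 486]
r3 m[φ1→X11] = [49, 81, 42, 32]
r3 m[φ1→X4] = [405, 567, 729, 486]
r3 m[φ2→X7] = [9, 9, 8, 8]
r3 m[φ2→X0] = [756, 864, 864, 756]
r3 m[φ3→X7] = [6, 2, 2, 1]
r3 m[φ4→X7] = [1, 7, 6, 8]
r3 m[φ5→X4] = [9, 7, 1, 4]
r3 m[φ6→X11] = [9, 6, 9, 4]
r3 m[X11→φ0] = [81, 54, 63, 32]
r3 m[X11→φ1] = [81, 30, 81, 32]
r3 m[X11→φ6] = [81, 45, 63, 64]
r3 m[X7→φ0] = [54, 126, 96, 64]
r3 m[X7→φ2] = [24, 70, 108, 64]
r3 m[X7→φ3] = [36, 315, 432, 512]
r3 m[X7→φ4] = [216, 90, 144, 64]
r3 m[X0→φ2] = [1, 1, 1, 1]
r3 m[X4→φ1] = [9, 7, 1, 4]
r3 m[X4→φ5] = [9, 9, 9, 8]
r4 m[φ0→X11] = [864, 480, 864, 672]
r4 m[φ0→X7] = [324, 405, 729, 486]
r4 m[φ1→X11] = [49, 81, 42, 32]
r4 m[φ1→X4] = [405, 567, 729, 486]
r4 m[φ2→X7] = [9, 9, 8, 8]
r4 m[φ2→X0] = [756, 864, 864, 756]
r4 m[φ3→X7] = [6, 2, 2, 1]
r4 m[φ4→X7] = [1, 7, 6, 8]
r4 m[φ5→X4] = [9, 7, 1, 4]
r4 m[φ6→X11] = [9, 6, 9, 4]
r4 m[X11→φ0] = [441, 486, 378, 128]
r4 m[X11→φ1] = [7776, 2880, 7776, 2688]
r4 m[X11→φ6] = [42336, 38880, 36288, 21504]
r4 m[X7→φ0] = [54, 126, 96, 64]
r4 m[X7→φ2] = [1944, 5670, 8748, 3888]
r4 m[X7→φ3] = [2916, 25515, 34992, 31104]
r4 m[X7→φ4] = [17496, 7290, 11664, 3888]
r4 m[X0→φ2] = [1, 1, 1, 1]
r4 m[X4→φ1] = [9, 7, 1, 4]
r4 m[X4→φ5] = [405, 567, 729, 486]
r5 m[φ0→X11] = [864, 480, 864, 672]
r5 m[φ0→X7] = [1764, 2205, 3969, 2646]
r5 m[φ1→X11] = [49, 81, 42, 32]
r5 m[φ1→X4] = [38880, 54432, 69984, 46656]
r5 m[φ2→X7] = [9, 9, 8, 8]
r5 m[φ2→X0] = [61236, 69984, 69984, 61236]
r5 m[φ3→X7] = [6, 2, 2, 1]
r5 m[φ4→X7] = [1, 7, 6, 8]
r5 m[φ5→X4] = [9, 7, 1, 4]
r5 m[φ6→X11] = [9, 6, 9, 4]
r5 m[X11→φ0] = [441, 486, 378, 128]
r5 m[X11→φ1] = [7776, 2880, 7776, 2688]
r5 m[X11→φ6] = [42336, 38880, 36288, 21504]
r5 m[X7→φ0] = [54, 126, 96, 64]
r5 m[X7→φ2] = [1944, 5670, 8748, 3888]
r5 m[X7→φ3] = [2916, 25515, 34992, 31104]
r5 m[X7→φ4] = [17496, 7290, 11664, 3888]
r5 m[X0→φ2] = [1, 1, 1, 1]
r5 m[X4→φ1] = [9, 7, 1, 4]
r5 m[X4→φ5] = [405, 567, 729, 486]
r6 m[φ0→X11] = [864, 480, 864, 672]
r6 m[φ0→X7] = [1764, 2205, 3969, 2646]
r6 m[φ1→X11] = [49, 81, 42, 32]
r6 m[φ1→X4] = [38880, 54432, 69984, 46656]
r6 m[φ2→X7] = [9, 9, 8, 8]
r6 m[φ2→X0] = [61236, 69984, 69984, 61236]
r6 m[φ3→X7] = [6, 2, 2, 1]
r6 m[φ4→X7] = [1, 7, 6, 8]
r6 m[φ5→X4] = [9, 7, 1, 4]
r6 m[φ6→X11] = [9, 6, 9, 4]
r6 m[X11→φ0] = [441, 486, 378, 128]
r6 m[X11→φ1] = [7776, 2880, 7776, 2688]
r6 m[X11→φ6] = [42336, 38880, 36288, 21504]
r6 m[X7→φ0] = [54, 126, 96, 64]
r6 m[X7→φ2] = [10584, 30870, 47628, 21168]
r6 m[X7→φ3] = [15876, 138915, 190512, 169344]
r6 m[X7→φ4] = [95256, 39690, 63504, 21168]
r6 m[X0→φ2] = [1, 1, 1, 1]
r6 m[X4→φ1] = [9, 7, 1, 4]
r6 m[X4→φ5] = [38880, 54432, 69984, 46656]
r7 m[φ0→X11] = [864, 480, 864, 672]
r7 m[φ0→X7] = [1764, 2205, 3969, 2646]
r7 m[φ1→X11] = [49, 81, 42, 32]
r7 m[φ1→X4] = [38880, 54432, 69984, 46656]
r7 m[φ2→X7] = [9, 9, 8, 8]
r7 m[φ2→X0] = [333396, 381024, 381024, 333396]
r7 m[φ3→X7] = [6, 2, 2, 1]
r7 m[φ4→X7] = [1, 7, 6, 8]
r7 m[φ5→X4] = [9, 7, 1, 4]
r7 m[φ6→X11] = [9, 6, 9, 4]
r7 m[X11→φ0] = [441, 486, 378, 128]
r7 m[X11→φ1] = [7776, 2880, 7776, 2688]
r7 m[X11→φ6] = [42336, 38880, 36288, 21504]
r7 m[X7→φ0] = [54, 126, 96, 64]
r7 m[X7→φ2] = [10584, 30870, 47628, 21168]
r7 m[X7→φ3] = [15876, 138915, 190512, 169344]
r7 m[X7→φ4] = [95256, 39690, 63504, 21168]
r7 m[X0→φ2] = [1, 1, 1, 1]
r7 m[X4→φ1] = [9, 7, 1, 4]
r7 m[X4→φ5] = [38880, 54432, 69984, 46656]
r8 m[φ0→X11] = [864, 480, 864, 672]
r8 m[φ0→X7] = [1764, 2205, 3969, 2646]
r8 m[φ1→X11] = [49, 81, 42, 32]
r8 m[φ1→X4] = [38880, 54432, 69984, 46656]
r8 m[φ2→X7] = [9, 9, 8, 8]
r8 m[φ2→X0] = [333396, 381024, 381024, 333396]
r8 m[φ3→X7] = [6, 2, 2, 1]
r8 m[φ4→X7] = [1, 7, 6, 8]
r8 m[φ5→X4] = [9, 7, 1, 4]
r8 m[φ6→X11] = [9, 6, 9, 4]
r8 m[X11→φ0] = [441, 486, 378, 128]
r8 m[X11→φ1] = [7776, 2880, 7776, 2688]
r8 m[X11→φ6] = [42336, 38880, 36288, 21504]
r8 m[X7→φ0] = [54, 126, 96, 64]
r8 m[X7→φ2] = [10584, 30870, 47628, 21168]
r8 m[X7→φ3] = [15876, 138915, 190512, 169344]
r8 m[X7→φ4] = [95256, 39690, 63504, 21168]
r8 m[X0→φ2] = [1, 1, 1, 1]
r8 m[X4→φ1] = [9, 7, 1, 4]
r8 m[X4→φ5] = [38880, 54432, 69984, 46656]
fixed point reached at round 8
b[X0] = ⊗ incoming = [333396, 381024, 381024, 333396]

b[X0] = [333396, 381024, 381024, 333396]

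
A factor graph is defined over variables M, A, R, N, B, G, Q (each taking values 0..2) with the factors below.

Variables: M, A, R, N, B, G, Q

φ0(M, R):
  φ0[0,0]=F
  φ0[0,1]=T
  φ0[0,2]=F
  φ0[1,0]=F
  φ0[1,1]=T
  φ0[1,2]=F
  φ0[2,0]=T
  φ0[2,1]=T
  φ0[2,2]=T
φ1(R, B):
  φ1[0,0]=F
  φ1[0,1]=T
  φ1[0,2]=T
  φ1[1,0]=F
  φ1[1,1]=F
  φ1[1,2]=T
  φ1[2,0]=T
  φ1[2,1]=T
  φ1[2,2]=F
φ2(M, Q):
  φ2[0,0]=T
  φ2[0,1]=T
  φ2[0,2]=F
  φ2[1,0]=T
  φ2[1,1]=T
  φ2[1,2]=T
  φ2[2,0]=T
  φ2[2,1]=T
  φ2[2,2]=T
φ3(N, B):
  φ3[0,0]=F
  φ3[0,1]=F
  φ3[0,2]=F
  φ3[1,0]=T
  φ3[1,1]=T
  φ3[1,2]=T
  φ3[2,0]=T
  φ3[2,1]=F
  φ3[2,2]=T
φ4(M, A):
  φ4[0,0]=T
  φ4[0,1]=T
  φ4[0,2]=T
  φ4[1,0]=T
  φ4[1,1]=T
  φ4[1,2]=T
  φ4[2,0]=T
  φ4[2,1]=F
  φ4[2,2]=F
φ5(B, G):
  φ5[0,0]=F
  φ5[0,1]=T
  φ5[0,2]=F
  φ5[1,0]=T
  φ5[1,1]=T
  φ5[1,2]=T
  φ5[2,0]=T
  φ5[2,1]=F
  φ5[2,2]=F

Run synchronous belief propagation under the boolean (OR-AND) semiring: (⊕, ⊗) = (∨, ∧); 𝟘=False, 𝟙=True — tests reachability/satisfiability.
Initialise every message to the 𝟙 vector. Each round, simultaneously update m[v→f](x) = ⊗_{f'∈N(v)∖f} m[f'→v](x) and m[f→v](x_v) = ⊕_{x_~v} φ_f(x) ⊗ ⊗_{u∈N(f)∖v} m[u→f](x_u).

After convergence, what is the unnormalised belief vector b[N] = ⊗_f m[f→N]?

b[N] = [F, T, T]

init: all messages = 𝟙 over 3 values
r1 m[φ0→M] = [T, T, T]
r1 m[φ0→R] = [T, T, T]
r1 m[φ1→R] = [T, T, T]
r1 m[φ1→B] = [T, T, T]
r1 m[φ2→M] = [T, T, T]
r1 m[φ2→Q] = [T, T, T]
r1 m[φ3→N] = [F, T, T]
r1 m[φ3→B] = [T, T, T]
r1 m[φ4→M] = [T, T, T]
r1 m[φ4→A] = [T, T, T]
r1 m[φ5→B] = [T, T, T]
r1 m[φ5→G] = [T, T, T]
r1 m[M→φ0] = [T, T, T]
r1 m[M→φ2] = [T, T, T]
r1 m[M→φ4] = [T, T, T]
r1 m[A→φ4] = [T, T, T]
r1 m[R→φ0] = [T, T, T]
r1 m[R→φ1] = [T, T, T]
r1 m[N→φ3] = [T, T, T]
r1 m[B→φ1] = [T, T, T]
r1 m[B→φ3] = [T, T, T]
r1 m[B→φ5] = [T, T, T]
r1 m[G→φ5] = [T, T, T]
r1 m[Q→φ2] = [T, T, T]
r2 m[φ0→M] = [T, T, T]
r2 m[φ0→R] = [T, T, T]
r2 m[φ1→R] = [T, T, T]
r2 m[φ1→B] = [T, T, T]
r2 m[φ2→M] = [T, T, T]
r2 m[φ2→Q] = [T, T, T]
r2 m[φ3→N] = [F, T, T]
r2 m[φ3→B] = [T, T, T]
r2 m[φ4→M] = [T, T, T]
r2 m[φ4→A] = [T, T, T]
r2 m[φ5→B] = [T, T, T]
r2 m[φ5→G] = [T, T, T]
r2 m[M→φ0] = [T, T, T]
r2 m[M→φ2] = [T, T, T]
r2 m[M→φ4] = [T, T, T]
r2 m[A→φ4] = [T, T, T]
r2 m[R→φ0] = [T, T, T]
r2 m[R→φ1] = [T, T, T]
r2 m[N→φ3] = [T, T, T]
r2 m[B→φ1] = [T, T, T]
r2 m[B→φ3] = [T, T, T]
r2 m[B→φ5] = [T, T, T]
r2 m[G→φ5] = [T, T, T]
r2 m[Q→φ2] = [T, T, T]
fixed point reached at round 2
b[N] = ⊗ incoming = [F, T, T]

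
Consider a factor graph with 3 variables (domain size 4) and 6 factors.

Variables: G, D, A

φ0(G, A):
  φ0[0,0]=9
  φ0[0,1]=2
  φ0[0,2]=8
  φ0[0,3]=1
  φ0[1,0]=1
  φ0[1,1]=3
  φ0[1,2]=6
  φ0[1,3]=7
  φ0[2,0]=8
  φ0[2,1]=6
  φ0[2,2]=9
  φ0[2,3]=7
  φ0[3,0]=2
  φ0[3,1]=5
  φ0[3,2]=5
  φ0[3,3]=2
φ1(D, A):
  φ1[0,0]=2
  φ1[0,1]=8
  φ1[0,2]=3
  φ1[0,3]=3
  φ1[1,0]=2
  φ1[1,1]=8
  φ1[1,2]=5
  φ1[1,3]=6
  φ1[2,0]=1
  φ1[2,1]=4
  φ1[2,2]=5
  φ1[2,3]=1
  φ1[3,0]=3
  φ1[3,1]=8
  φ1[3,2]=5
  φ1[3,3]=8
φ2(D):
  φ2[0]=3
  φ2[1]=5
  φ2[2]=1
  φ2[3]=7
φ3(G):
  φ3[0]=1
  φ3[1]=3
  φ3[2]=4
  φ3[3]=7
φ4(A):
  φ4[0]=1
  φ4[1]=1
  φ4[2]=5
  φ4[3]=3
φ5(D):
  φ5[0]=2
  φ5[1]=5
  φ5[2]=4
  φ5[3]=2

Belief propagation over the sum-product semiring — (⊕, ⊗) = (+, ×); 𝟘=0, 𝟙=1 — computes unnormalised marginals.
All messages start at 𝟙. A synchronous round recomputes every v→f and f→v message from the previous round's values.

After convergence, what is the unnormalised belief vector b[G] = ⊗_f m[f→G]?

b[G] = [11896, 42570, 78276, 67375]

init: all messages = 𝟙 over 4 values
r1 m[φ0→G] = [20, 17, 30, 14]
r1 m[φ0→A] = [20, 16, 28, 17]
r1 m[φ1→D] = [16, 21, 11, 24]
r1 m[φ1→A] = [8, 28, 18, 18]
r1 m[φ2→D] = [3, 5, 1, 7]
r1 m[φ3→G] = [1, 3, 4, 7]
r1 m[φ4→A] = [1, 1, 5, 3]
r1 m[φ5→D] = [2, 5, 4, 2]
r1 m[G→φ0] = [1, 1, 1, 1]
r1 m[G→φ3] = [1, 1, 1, 1]
r1 m[D→φ1] = [1, 1, 1, 1]
r1 m[D→φ2] = [1, 1, 1, 1]
r1 m[D→φ5] = [1, 1, 1, 1]
r1 m[A→φ0] = [1, 1, 1, 1]
r1 m[A→φ1] = [1, 1, 1, 1]
r1 m[A→φ4] = [1, 1, 1, 1]
r2 m[φ0→G] = [20, 17, 30, 14]
r2 m[φ0→A] = [20, 16, 28, 17]
r2 m[φ1→D] = [16, 21, 11, 24]
r2 m[φ1→A] = [8, 28, 18, 18]
r2 m[φ2→D] = [3, 5, 1, 7]
r2 m[φ3→G] = [1, 3, 4, 7]
r2 m[φ4→A] = [1, 1, 5, 3]
r2 m[φ5→D] = [2, 5, 4, 2]
r2 m[G→φ0] = [1, 3, 4, 7]
r2 m[G→φ3] = [20, 17, 30, 14]
r2 m[D→φ1] = [6, 25, 4, 14]
r2 m[D→φ2] = [32, 105, 44, 48]
r2 m[D→φ5] = [48, 105, 11, 168]
r2 m[A→φ0] = [8, 28, 90, 54]
r2 m[A→φ1] = [20, 16, 140, 51]
r2 m[A→φ4] = [160, 448, 504, 306]
r3 m[φ0→G] = [902, 1010, 1420, 714]
r3 m[φ0→A] = [58, 70, 97, 64]
r3 m[φ1→D] = [741, 1174, 835, 1296]
r3 m[φ1→A] = [108, 376, 233, 284]
r3 m[φ2→D] = [3, 5, 1, 7]
r3 m[φ3→G] = [1, 3, 4, 7]
r3 m[φ4→A] = [1, 1, 5, 3]
r3 m[φ5→D] = [2, 5, 4, 2]
r3 m[G→φ0] = [1, 3, 4, 7]
r3 m[G→φ3] = [20, 17, 30, 14]
r3 m[D→φ1] = [6, 25, 4, 14]
r3 m[D→φ2] = [32, 105, 44, 48]
r3 m[D→φ5] = [48, 105, 11, 168]
r3 m[A→φ0] = [8, 28, 90, 54]
r3 m[A→φ1] = [20, 16, 140, 51]
r3 m[A→φ4] = [160, 448, 504, 306]
r4 m[φ0→G] = [902, 1010, 1420, 714]
r4 m[φ0→A] = [58, 70, 97, 64]
r4 m[φ1→D] = [741, 1174, 835, 1296]
r4 m[φ1→A] = [108, 376, 233, 284]
r4 m[φ2→D] = [3, 5, 1, 7]
r4 m[φ3→G] = [1, 3, 4, 7]
r4 m[φ4→A] = [1, 1, 5, 3]
r4 m[φ5→D] = [2, 5, 4, 2]
r4 m[G→φ0] = [1, 3, 4, 7]
r4 m[G→φ3] = [902, 1010, 1420, 714]
r4 m[D→φ1] = [6, 25, 4, 14]
r4 m[D→φ2] = [1482, 5870, 3340, 2592]
r4 m[D→φ5] = [2223, 5870, 835, 9072]
r4 m[A→φ0] = [108, 376, 1165, 852]
r4 m[A→φ1] = [58, 70, 485, 192]
r4 m[A→φ4] = [6264, 26320, 22601, 18176]
r5 m[φ0→G] = [11896, 14190, 19569, 9625]
r5 m[φ0→A] = [58, 70, 97, 64]
r5 m[φ1→D] = [2707, 4253, 2955, 4695]
r5 m[φ1→A] = [108, 376, 233, 284]
r5 m[φ2→D] = [3, 5, 1, 7]
r5 m[φ3→G] = [1, 3, 4, 7]
r5 m[φ4→A] = [1, 1, 5, 3]
r5 m[φ5→D] = [2, 5, 4, 2]
r5 m[G→φ0] = [1, 3, 4, 7]
r5 m[G→φ3] = [902, 1010, 1420, 714]
r5 m[D→φ1] = [6, 25, 4, 14]
r5 m[D→φ2] = [1482, 5870, 3340, 2592]
r5 m[D→φ5] = [2223, 5870, 835, 9072]
r5 m[A→φ0] = [108, 376, 1165, 852]
r5 m[A→φ1] = [58, 70, 485, 192]
r5 m[A→φ4] = [6264, 26320, 22601, 18176]
r6 m[φ0→G] = [11896, 14190, 19569, 9625]
r6 m[φ0→A] = [58, 70, 97, 64]
r6 m[φ1→D] = [2707, 4253, 2955, 4695]
r6 m[φ1→A] = [108, 376, 233, 284]
r6 m[φ2→D] = [3, 5, 1, 7]
r6 m[φ3→G] = [1, 3, 4, 7]
r6 m[φ4→A] = [1, 1, 5, 3]
r6 m[φ5→D] = [2, 5, 4, 2]
r6 m[G→φ0] = [1, 3, 4, 7]
r6 m[G→φ3] = [11896, 14190, 19569, 9625]
r6 m[D→φ1] = [6, 25, 4, 14]
r6 m[D→φ2] = [5414, 21265, 11820, 9390]
r6 m[D→φ5] = [8121, 21265, 2955, 32865]
r6 m[A→φ0] = [108, 376, 1165, 852]
r6 m[A→φ1] = [58, 70, 485, 192]
r6 m[A→φ4] = [6264, 26320, 22601, 18176]
r7 m[φ0→G] = [11896, 14190, 19569, 9625]
r7 m[φ0→A] = [58, 70, 97, 64]
r7 m[φ1→D] = [2707, 4253, 2955, 4695]
r7 m[φ1→A] = [108, 376, 233, 284]
r7 m[φ2→D] = [3, 5, 1, 7]
r7 m[φ3→G] = [1, 3, 4, 7]
r7 m[φ4→A] = [1, 1, 5, 3]
r7 m[φ5→D] = [2, 5, 4, 2]
r7 m[G→φ0] = [1, 3, 4, 7]
r7 m[G→φ3] = [11896, 14190, 19569, 9625]
r7 m[D→φ1] = [6, 25, 4, 14]
r7 m[D→φ2] = [5414, 21265, 11820, 9390]
r7 m[D→φ5] = [8121, 21265, 2955, 32865]
r7 m[A→φ0] = [108, 376, 1165, 852]
r7 m[A→φ1] = [58, 70, 485, 192]
r7 m[A→φ4] = [6264, 26320, 22601, 18176]
fixed point reached at round 7
b[G] = ⊗ incoming = [11896, 42570, 78276, 67375]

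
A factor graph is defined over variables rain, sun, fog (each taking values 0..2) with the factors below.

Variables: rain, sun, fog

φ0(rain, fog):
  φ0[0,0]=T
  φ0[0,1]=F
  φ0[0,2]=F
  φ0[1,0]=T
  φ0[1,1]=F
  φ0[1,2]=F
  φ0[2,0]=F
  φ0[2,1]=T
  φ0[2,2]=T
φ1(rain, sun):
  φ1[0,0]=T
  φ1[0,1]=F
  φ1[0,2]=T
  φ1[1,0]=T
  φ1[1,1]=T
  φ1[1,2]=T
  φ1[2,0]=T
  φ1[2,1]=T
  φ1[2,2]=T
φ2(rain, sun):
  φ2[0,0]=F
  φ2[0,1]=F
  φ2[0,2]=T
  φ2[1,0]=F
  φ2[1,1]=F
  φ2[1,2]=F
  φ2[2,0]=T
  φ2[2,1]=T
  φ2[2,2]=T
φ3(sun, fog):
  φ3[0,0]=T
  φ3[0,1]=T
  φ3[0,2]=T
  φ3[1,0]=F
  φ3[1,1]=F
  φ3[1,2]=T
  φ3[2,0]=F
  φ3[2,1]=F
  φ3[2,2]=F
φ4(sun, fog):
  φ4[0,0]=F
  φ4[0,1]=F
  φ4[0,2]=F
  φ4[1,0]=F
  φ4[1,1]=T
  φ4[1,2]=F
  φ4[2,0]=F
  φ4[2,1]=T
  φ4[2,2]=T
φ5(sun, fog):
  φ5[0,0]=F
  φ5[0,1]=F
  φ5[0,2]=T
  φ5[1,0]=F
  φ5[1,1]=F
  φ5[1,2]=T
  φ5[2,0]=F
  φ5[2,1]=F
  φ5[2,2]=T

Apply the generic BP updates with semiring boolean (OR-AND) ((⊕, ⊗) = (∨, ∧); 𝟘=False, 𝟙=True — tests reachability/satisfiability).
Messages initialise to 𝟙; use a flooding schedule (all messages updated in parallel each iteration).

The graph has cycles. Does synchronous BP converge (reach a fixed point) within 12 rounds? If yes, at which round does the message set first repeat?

CONVERGED at round 8

init: all messages = 𝟙 over 3 values
r1 m[φ0→rain] = [T, T, T]
r1 m[φ0→fog] = [T, T, T]
r1 m[φ1→rain] = [T, T, T]
r1 m[φ1→sun] = [T, T, T]
r1 m[φ2→rain] = [T, F, T]
r1 m[φ2→sun] = [T, T, T]
r1 m[φ3→sun] = [T, T, F]
r1 m[φ3→fog] = [T, T, T]
r1 m[φ4→sun] = [F, T, T]
r1 m[φ4→fog] = [F, T, T]
r1 m[φ5→sun] = [T, T, T]
r1 m[φ5→fog] = [F, F, T]
r1 m[rain→φ0] = [T, T, T]
r1 m[rain→φ1] = [T, T, T]
r1 m[rain→φ2] = [T, T, T]
r1 m[sun→φ1] = [T, T, T]
r1 m[sun→φ2] = [T, T, T]
r1 m[sun→φ3] = [T, T, T]
r1 m[sun→φ4] = [T, T, T]
r1 m[sun→φ5] = [T, T, T]
r1 m[fog→φ0] = [T, T, T]
r1 m[fog→φ3] = [T, T, T]
r1 m[fog→φ4] = [T, T, T]
r1 m[fog→φ5] = [T, T, T]
r2 m[φ0→rain] = [T, T, T]
r2 m[φ0→fog] = [T, T, T]
r2 m[φ1→rain] = [T, T, T]
r2 m[φ1→sun] = [T, T, T]
r2 m[φ2→rain] = [T, F, T]
r2 m[φ2→sun] = [T, T, T]
r2 m[φ3→sun] = [T, T, F]
r2 m[φ3→fog] = [T, T, T]
r2 m[φ4→sun] = [F, T, T]
r2 m[φ4→fog] = [F, T, T]
r2 m[φ5→sun] = [T, T, T]
r2 m[φ5→fog] = [F, F, T]
r2 m[rain→φ0] = [T, F, T]
r2 m[rain→φ1] = [T, F, T]
r2 m[rain→φ2] = [T, T, T]
r2 m[sun→φ1] = [F, T, F]
r2 m[sun→φ2] = [F, T, F]
r2 m[sun→φ3] = [F, T, T]
r2 m[sun→φ4] = [T, T, F]
r2 m[sun→φ5] = [F, T, F]
r2 m[fog→φ0] = [F, F, T]
r2 m[fog→φ3] = [F, F, T]
r2 m[fog→φ4] = [F, F, T]
r2 m[fog→φ5] = [F, T, T]
r3 m[φ0→rain] = [F, F, T]
r3 m[φ0→fog] = [T, T, T]
r3 m[φ1→rain] = [F, T, T]
r3 m[φ1→sun] = [T, T, T]
r3 m[φ2→rain] = [F, F, T]
r3 m[φ2→sun] = [T, T, T]
r3 m[φ3→sun] = [T, T, F]
r3 m[φ3→fog] = [F, F, T]
r3 m[φ4→sun] = [F, F, T]
r3 m[φ4→fog] = [F, T, F]
r3 m[φ5→sun] = [T, T, T]
r3 m[φ5→fog] = [F, F, T]
r3 m[rain→φ0] = [T, F, T]
r3 m[rain→φ1] = [T, F, T]
r3 m[rain→φ2] = [T, T, T]
r3 m[sun→φ1] = [F, T, F]
r3 m[sun→φ2] = [F, T, F]
r3 m[sun→φ3] = [F, T, T]
r3 m[sun→φ4] = [T, T, F]
r3 m[sun→φ5] = [F, T, F]
r3 m[fog→φ0] = [F, F, T]
r3 m[fog→φ3] = [F, F, T]
r3 m[fog→φ4] = [F, F, T]
r3 m[fog→φ5] = [F, T, T]
r4 m[φ0→rain] = [F, F, T]
r4 m[φ0→fog] = [T, T, T]
r4 m[φ1→rain] = [F, T, T]
r4 m[φ1→sun] = [T, T, T]
r4 m[φ2→rain] = [F, F, T]
r4 m[φ2→sun] = [T, T, T]
r4 m[φ3→sun] = [T, T, F]
r4 m[φ3→fog] = [F, F, T]
r4 m[φ4→sun] = [F, F, T]
r4 m[φ4→fog] = [F, T, F]
r4 m[φ5→sun] = [T, T, T]
r4 m[φ5→fog] = [F, F, T]
r4 m[rain→φ0] = [F, F, T]
r4 m[rain→φ1] = [F, F, T]
r4 m[rain→φ2] = [F, F, T]
r4 m[sun→φ1] = [F, F, F]
r4 m[sun→φ2] = [F, F, F]
r4 m[sun→φ3] = [F, F, T]
r4 m[sun→φ4] = [T, T, F]
r4 m[sun→φ5] = [F, F, F]
r4 m[fog→φ0] = [F, F, F]
r4 m[fog→φ3] = [F, F, F]
r4 m[fog→φ4] = [F, F, T]
r4 m[fog→φ5] = [F, F, F]
r5 m[φ0→rain] = [F, F, F]
r5 m[φ0→fog] = [F, T, T]
r5 m[φ1→rain] = [F, F, F]
r5 m[φ1→sun] = [T, T, T]
r5 m[φ2→rain] = [F, F, F]
r5 m[φ2→sun] = [T, T, T]
r5 m[φ3→sun] = [F, F, F]
r5 m[φ3→fog] = [F, F, F]
r5 m[φ4→sun] = [F, F, T]
r5 m[φ4→fog] = [F, T, F]
r5 m[φ5→sun] = [F, F, F]
r5 m[φ5→fog] = [F, F, F]
r5 m[rain→φ0] = [F, F, T]
r5 m[rain→φ1] = [F, F, T]
r5 m[rain→φ2] = [F, F, T]
r5 m[sun→φ1] = [F, F, F]
r5 m[sun→φ2] = [F, F, F]
r5 m[sun→φ3] = [F, F, T]
r5 m[sun→φ4] = [T, T, F]
r5 m[sun→φ5] = [F, F, F]
r5 m[fog→φ0] = [F, F, F]
r5 m[fog→φ3] = [F, F, F]
r5 m[fog→φ4] = [F, F, T]
r5 m[fog→φ5] = [F, F, F]
r6 m[φ0→rain] = [F, F, F]
r6 m[φ0→fog] = [F, T, T]
r6 m[φ1→rain] = [F, F, F]
r6 m[φ1→sun] = [T, T, T]
r6 m[φ2→rain] = [F, F, F]
r6 m[φ2→sun] = [T, T, T]
r6 m[φ3→sun] = [F, F, F]
r6 m[φ3→fog] = [F, F, F]
r6 m[φ4→sun] = [F, F, T]
r6 m[φ4→fog] = [F, T, F]
r6 m[φ5→sun] = [F, F, F]
r6 m[φ5→fog] = [F, F, F]
r6 m[rain→φ0] = [F, F, F]
r6 m[rain→φ1] = [F, F, F]
r6 m[rain→φ2] = [F, F, F]
r6 m[sun→φ1] = [F, F, F]
r6 m[sun→φ2] = [F, F, F]
r6 m[sun→φ3] = [F, F, F]
r6 m[sun→φ4] = [F, F, F]
r6 m[sun→φ5] = [F, F, F]
r6 m[fog→φ0] = [F, F, F]
r6 m[fog→φ3] = [F, F, F]
r6 m[fog→φ4] = [F, F, F]
r6 m[fog→φ5] = [F, F, F]
r7 m[φ0→rain] = [F, F, F]
r7 m[φ0→fog] = [F, F, F]
r7 m[φ1→rain] = [F, F, F]
r7 m[φ1→sun] = [F, F, F]
r7 m[φ2→rain] = [F, F, F]
r7 m[φ2→sun] = [F, F, F]
r7 m[φ3→sun] = [F, F, F]
r7 m[φ3→fog] = [F, F, F]
r7 m[φ4→sun] = [F, F, F]
r7 m[φ4→fog] = [F, F, F]
r7 m[φ5→sun] = [F, F, F]
r7 m[φ5→fog] = [F, F, F]
r7 m[rain→φ0] = [F, F, F]
r7 m[rain→φ1] = [F, F, F]
r7 m[rain→φ2] = [F, F, F]
r7 m[sun→φ1] = [F, F, F]
r7 m[sun→φ2] = [F, F, F]
r7 m[sun→φ3] = [F, F, F]
r7 m[sun→φ4] = [F, F, F]
r7 m[sun→φ5] = [F, F, F]
r7 m[fog→φ0] = [F, F, F]
r7 m[fog→φ3] = [F, F, F]
r7 m[fog→φ4] = [F, F, F]
r7 m[fog→φ5] = [F, F, F]
r8 m[φ0→rain] = [F, F, F]
r8 m[φ0→fog] = [F, F, F]
r8 m[φ1→rain] = [F, F, F]
r8 m[φ1→sun] = [F, F, F]
r8 m[φ2→rain] = [F, F, F]
r8 m[φ2→sun] = [F, F, F]
r8 m[φ3→sun] = [F, F, F]
r8 m[φ3→fog] = [F, F, F]
r8 m[φ4→sun] = [F, F, F]
r8 m[φ4→fog] = [F, F, F]
r8 m[φ5→sun] = [F, F, F]
r8 m[φ5→fog] = [F, F, F]
r8 m[rain→φ0] = [F, F, F]
r8 m[rain→φ1] = [F, F, F]
r8 m[rain→φ2] = [F, F, F]
r8 m[sun→φ1] = [F, F, F]
r8 m[sun→φ2] = [F, F, F]
r8 m[sun→φ3] = [F, F, F]
r8 m[sun→φ4] = [F, F, F]
r8 m[sun→φ5] = [F, F, F]
r8 m[fog→φ0] = [F, F, F]
r8 m[fog→φ3] = [F, F, F]
r8 m[fog→φ4] = [F, F, F]
r8 m[fog→φ5] = [F, F, F]
fixed point reached at round 8
messages reach a fixed point at round 8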